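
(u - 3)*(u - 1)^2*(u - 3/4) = u^4 - 23*u^3/4 + 43*u^2/4 - 33*u/4 + 9/4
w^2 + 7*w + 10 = (w + 2)*(w + 5)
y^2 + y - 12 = (y - 3)*(y + 4)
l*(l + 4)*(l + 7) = l^3 + 11*l^2 + 28*l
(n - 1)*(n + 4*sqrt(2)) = n^2 - n + 4*sqrt(2)*n - 4*sqrt(2)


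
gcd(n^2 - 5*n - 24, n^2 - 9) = n + 3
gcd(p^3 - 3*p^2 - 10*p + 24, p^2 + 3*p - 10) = p - 2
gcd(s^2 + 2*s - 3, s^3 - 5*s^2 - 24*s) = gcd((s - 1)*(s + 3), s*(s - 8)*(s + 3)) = s + 3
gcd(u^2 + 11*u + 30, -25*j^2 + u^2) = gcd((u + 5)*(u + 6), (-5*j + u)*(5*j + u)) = 1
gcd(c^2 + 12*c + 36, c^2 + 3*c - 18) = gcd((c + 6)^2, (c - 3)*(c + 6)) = c + 6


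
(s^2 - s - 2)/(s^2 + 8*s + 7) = (s - 2)/(s + 7)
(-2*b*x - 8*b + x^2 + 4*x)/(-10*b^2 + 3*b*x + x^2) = (x + 4)/(5*b + x)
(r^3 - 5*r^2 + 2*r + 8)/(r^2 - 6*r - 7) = (r^2 - 6*r + 8)/(r - 7)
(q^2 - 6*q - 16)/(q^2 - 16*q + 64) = (q + 2)/(q - 8)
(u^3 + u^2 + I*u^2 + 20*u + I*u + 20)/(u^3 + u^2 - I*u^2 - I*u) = (u^2 + I*u + 20)/(u*(u - I))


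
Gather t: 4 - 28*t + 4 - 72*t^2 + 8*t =-72*t^2 - 20*t + 8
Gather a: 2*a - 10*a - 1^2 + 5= 4 - 8*a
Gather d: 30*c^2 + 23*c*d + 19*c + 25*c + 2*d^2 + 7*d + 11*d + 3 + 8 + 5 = 30*c^2 + 44*c + 2*d^2 + d*(23*c + 18) + 16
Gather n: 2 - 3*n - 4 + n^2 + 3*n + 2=n^2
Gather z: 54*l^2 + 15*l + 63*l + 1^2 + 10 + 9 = 54*l^2 + 78*l + 20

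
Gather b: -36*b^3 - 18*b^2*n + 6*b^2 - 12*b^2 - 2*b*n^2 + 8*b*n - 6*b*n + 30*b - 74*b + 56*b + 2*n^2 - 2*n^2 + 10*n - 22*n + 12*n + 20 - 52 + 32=-36*b^3 + b^2*(-18*n - 6) + b*(-2*n^2 + 2*n + 12)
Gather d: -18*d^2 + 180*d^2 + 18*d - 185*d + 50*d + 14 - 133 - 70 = 162*d^2 - 117*d - 189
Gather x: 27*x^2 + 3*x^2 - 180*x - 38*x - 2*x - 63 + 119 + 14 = 30*x^2 - 220*x + 70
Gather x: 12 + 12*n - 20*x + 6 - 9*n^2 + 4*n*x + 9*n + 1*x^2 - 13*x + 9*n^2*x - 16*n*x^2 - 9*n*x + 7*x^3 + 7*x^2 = -9*n^2 + 21*n + 7*x^3 + x^2*(8 - 16*n) + x*(9*n^2 - 5*n - 33) + 18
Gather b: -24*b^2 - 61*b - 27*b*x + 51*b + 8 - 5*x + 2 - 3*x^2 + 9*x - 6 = -24*b^2 + b*(-27*x - 10) - 3*x^2 + 4*x + 4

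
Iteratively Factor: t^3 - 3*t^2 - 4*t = (t - 4)*(t^2 + t) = (t - 4)*(t + 1)*(t)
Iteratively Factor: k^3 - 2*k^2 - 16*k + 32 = (k - 4)*(k^2 + 2*k - 8) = (k - 4)*(k + 4)*(k - 2)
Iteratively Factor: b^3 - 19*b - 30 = (b - 5)*(b^2 + 5*b + 6) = (b - 5)*(b + 2)*(b + 3)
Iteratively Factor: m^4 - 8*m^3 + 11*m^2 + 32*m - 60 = (m - 5)*(m^3 - 3*m^2 - 4*m + 12) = (m - 5)*(m - 2)*(m^2 - m - 6) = (m - 5)*(m - 3)*(m - 2)*(m + 2)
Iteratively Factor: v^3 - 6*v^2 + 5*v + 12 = (v - 4)*(v^2 - 2*v - 3) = (v - 4)*(v - 3)*(v + 1)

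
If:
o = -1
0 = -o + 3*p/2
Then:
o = -1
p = -2/3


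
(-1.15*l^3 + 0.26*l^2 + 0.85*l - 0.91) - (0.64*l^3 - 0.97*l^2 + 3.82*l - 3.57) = -1.79*l^3 + 1.23*l^2 - 2.97*l + 2.66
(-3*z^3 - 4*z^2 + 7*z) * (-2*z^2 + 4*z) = 6*z^5 - 4*z^4 - 30*z^3 + 28*z^2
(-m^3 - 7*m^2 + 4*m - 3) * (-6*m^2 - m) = 6*m^5 + 43*m^4 - 17*m^3 + 14*m^2 + 3*m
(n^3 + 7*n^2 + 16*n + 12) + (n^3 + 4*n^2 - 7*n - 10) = 2*n^3 + 11*n^2 + 9*n + 2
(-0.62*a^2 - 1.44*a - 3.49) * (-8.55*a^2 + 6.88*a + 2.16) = 5.301*a^4 + 8.0464*a^3 + 18.5931*a^2 - 27.1216*a - 7.5384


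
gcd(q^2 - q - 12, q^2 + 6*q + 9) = q + 3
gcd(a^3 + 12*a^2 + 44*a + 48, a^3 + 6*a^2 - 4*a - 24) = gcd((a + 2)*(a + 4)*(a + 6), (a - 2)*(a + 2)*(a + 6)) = a^2 + 8*a + 12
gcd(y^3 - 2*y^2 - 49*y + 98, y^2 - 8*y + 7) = y - 7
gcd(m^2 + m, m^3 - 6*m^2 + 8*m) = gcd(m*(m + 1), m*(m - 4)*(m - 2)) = m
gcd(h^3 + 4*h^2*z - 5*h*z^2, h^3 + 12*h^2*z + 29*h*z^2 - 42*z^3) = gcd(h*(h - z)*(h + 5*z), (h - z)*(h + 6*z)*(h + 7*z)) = -h + z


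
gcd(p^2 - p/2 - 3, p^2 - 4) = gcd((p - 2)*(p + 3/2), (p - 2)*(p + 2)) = p - 2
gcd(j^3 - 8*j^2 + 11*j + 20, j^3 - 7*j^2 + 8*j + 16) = j^2 - 3*j - 4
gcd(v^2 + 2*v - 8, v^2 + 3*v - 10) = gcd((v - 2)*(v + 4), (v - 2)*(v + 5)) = v - 2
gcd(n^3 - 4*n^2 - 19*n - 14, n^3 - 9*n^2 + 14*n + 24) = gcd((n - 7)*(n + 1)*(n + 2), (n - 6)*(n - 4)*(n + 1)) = n + 1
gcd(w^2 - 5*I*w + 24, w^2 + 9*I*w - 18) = w + 3*I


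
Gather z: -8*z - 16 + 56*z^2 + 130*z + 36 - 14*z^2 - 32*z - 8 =42*z^2 + 90*z + 12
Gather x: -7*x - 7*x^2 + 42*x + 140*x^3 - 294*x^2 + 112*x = 140*x^3 - 301*x^2 + 147*x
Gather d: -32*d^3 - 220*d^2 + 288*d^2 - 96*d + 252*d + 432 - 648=-32*d^3 + 68*d^2 + 156*d - 216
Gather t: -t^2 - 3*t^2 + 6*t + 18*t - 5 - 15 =-4*t^2 + 24*t - 20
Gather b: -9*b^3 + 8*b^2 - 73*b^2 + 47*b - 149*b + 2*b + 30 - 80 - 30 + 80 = -9*b^3 - 65*b^2 - 100*b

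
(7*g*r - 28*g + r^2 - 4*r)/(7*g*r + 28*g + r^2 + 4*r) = (r - 4)/(r + 4)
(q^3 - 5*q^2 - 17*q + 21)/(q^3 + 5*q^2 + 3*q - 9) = (q - 7)/(q + 3)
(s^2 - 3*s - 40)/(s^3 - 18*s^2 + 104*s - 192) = (s + 5)/(s^2 - 10*s + 24)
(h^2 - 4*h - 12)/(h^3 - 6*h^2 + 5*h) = (h^2 - 4*h - 12)/(h*(h^2 - 6*h + 5))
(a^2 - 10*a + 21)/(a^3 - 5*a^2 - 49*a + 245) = (a - 3)/(a^2 + 2*a - 35)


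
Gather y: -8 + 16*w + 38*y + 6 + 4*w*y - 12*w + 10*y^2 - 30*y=4*w + 10*y^2 + y*(4*w + 8) - 2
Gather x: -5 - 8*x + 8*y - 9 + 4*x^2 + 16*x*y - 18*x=4*x^2 + x*(16*y - 26) + 8*y - 14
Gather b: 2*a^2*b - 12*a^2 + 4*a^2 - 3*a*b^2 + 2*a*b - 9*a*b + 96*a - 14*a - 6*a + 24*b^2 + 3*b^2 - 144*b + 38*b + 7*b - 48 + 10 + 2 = -8*a^2 + 76*a + b^2*(27 - 3*a) + b*(2*a^2 - 7*a - 99) - 36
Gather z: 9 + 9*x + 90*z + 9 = 9*x + 90*z + 18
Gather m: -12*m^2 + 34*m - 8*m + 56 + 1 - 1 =-12*m^2 + 26*m + 56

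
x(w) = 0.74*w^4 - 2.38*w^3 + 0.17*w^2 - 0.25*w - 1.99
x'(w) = 2.96*w^3 - 7.14*w^2 + 0.34*w - 0.25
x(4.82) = 133.65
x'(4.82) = 166.97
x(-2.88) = 107.90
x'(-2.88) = -131.16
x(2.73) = -8.73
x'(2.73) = 7.69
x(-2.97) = 120.18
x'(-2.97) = -141.79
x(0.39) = -2.19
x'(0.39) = -1.03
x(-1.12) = 3.01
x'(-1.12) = -13.75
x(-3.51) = 216.22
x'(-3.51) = -217.41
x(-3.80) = 286.31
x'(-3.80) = -267.06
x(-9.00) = 6604.19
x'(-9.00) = -2739.49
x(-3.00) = 124.49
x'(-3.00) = -145.45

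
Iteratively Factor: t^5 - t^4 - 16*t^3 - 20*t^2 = (t)*(t^4 - t^3 - 16*t^2 - 20*t) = t*(t - 5)*(t^3 + 4*t^2 + 4*t) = t*(t - 5)*(t + 2)*(t^2 + 2*t) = t^2*(t - 5)*(t + 2)*(t + 2)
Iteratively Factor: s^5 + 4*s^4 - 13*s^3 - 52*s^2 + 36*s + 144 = (s + 4)*(s^4 - 13*s^2 + 36) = (s + 3)*(s + 4)*(s^3 - 3*s^2 - 4*s + 12) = (s - 3)*(s + 3)*(s + 4)*(s^2 - 4) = (s - 3)*(s - 2)*(s + 3)*(s + 4)*(s + 2)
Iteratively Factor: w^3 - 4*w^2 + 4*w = (w - 2)*(w^2 - 2*w) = (w - 2)^2*(w)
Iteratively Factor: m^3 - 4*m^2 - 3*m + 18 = (m - 3)*(m^2 - m - 6) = (m - 3)^2*(m + 2)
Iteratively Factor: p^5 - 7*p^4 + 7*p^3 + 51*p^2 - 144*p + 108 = (p - 3)*(p^4 - 4*p^3 - 5*p^2 + 36*p - 36) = (p - 3)^2*(p^3 - p^2 - 8*p + 12) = (p - 3)^2*(p + 3)*(p^2 - 4*p + 4) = (p - 3)^2*(p - 2)*(p + 3)*(p - 2)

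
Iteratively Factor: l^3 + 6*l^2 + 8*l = (l + 4)*(l^2 + 2*l) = l*(l + 4)*(l + 2)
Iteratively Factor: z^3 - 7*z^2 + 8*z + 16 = (z - 4)*(z^2 - 3*z - 4) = (z - 4)^2*(z + 1)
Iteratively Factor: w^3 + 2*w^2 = (w + 2)*(w^2) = w*(w + 2)*(w)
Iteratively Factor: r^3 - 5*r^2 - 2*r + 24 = (r - 4)*(r^2 - r - 6) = (r - 4)*(r - 3)*(r + 2)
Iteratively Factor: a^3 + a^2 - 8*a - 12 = (a - 3)*(a^2 + 4*a + 4) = (a - 3)*(a + 2)*(a + 2)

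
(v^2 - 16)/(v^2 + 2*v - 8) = (v - 4)/(v - 2)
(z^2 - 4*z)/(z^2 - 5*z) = (z - 4)/(z - 5)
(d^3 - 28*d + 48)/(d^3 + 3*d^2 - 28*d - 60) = (d^2 - 6*d + 8)/(d^2 - 3*d - 10)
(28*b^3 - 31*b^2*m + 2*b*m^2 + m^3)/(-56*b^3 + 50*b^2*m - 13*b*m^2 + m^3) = (-7*b^2 + 6*b*m + m^2)/(14*b^2 - 9*b*m + m^2)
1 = 1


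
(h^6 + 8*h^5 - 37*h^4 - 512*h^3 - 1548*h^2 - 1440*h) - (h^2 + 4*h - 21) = h^6 + 8*h^5 - 37*h^4 - 512*h^3 - 1549*h^2 - 1444*h + 21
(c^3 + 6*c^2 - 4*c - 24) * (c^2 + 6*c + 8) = c^5 + 12*c^4 + 40*c^3 - 176*c - 192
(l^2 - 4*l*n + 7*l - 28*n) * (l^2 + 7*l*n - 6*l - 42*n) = l^4 + 3*l^3*n + l^3 - 28*l^2*n^2 + 3*l^2*n - 42*l^2 - 28*l*n^2 - 126*l*n + 1176*n^2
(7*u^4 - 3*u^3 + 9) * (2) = 14*u^4 - 6*u^3 + 18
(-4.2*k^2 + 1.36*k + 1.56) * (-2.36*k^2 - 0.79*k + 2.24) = 9.912*k^4 + 0.1084*k^3 - 14.164*k^2 + 1.814*k + 3.4944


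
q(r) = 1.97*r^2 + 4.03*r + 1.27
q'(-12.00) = -43.25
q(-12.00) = 236.59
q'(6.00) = 27.67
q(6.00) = 96.37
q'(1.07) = 8.25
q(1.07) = 7.84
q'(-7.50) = -25.52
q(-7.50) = 81.86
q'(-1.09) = -0.26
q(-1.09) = -0.78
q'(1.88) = 11.44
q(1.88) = 15.81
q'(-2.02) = -3.93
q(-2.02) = 1.17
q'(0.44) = 5.76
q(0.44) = 3.42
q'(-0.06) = 3.79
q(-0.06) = 1.04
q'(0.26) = 5.05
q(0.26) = 2.45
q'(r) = 3.94*r + 4.03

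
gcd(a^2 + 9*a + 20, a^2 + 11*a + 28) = a + 4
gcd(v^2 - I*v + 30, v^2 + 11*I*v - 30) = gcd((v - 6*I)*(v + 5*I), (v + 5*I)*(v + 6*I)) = v + 5*I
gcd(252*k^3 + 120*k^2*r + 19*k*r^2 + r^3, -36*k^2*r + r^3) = 6*k + r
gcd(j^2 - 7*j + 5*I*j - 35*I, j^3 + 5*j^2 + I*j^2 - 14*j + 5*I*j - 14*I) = 1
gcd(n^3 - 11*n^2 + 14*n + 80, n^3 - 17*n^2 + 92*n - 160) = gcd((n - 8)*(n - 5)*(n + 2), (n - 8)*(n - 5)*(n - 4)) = n^2 - 13*n + 40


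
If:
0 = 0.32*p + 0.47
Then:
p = -1.47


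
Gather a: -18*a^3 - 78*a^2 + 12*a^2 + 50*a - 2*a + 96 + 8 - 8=-18*a^3 - 66*a^2 + 48*a + 96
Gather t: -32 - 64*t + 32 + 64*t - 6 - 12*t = -12*t - 6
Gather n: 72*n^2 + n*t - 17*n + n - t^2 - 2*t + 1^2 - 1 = 72*n^2 + n*(t - 16) - t^2 - 2*t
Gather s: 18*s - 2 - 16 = 18*s - 18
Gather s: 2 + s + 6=s + 8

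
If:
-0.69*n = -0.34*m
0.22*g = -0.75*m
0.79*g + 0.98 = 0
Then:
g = -1.24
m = 0.36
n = 0.18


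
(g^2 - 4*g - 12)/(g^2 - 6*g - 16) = (g - 6)/(g - 8)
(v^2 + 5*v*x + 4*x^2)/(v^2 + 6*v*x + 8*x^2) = (v + x)/(v + 2*x)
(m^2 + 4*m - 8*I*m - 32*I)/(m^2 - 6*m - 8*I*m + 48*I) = (m + 4)/(m - 6)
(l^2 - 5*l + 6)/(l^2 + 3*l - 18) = (l - 2)/(l + 6)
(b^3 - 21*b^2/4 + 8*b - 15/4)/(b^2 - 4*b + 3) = b - 5/4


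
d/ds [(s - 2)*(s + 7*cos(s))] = s + (2 - s)*(7*sin(s) - 1) + 7*cos(s)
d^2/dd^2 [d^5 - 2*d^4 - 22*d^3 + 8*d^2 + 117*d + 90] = 20*d^3 - 24*d^2 - 132*d + 16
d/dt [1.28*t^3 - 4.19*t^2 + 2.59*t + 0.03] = 3.84*t^2 - 8.38*t + 2.59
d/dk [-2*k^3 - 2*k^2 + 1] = 2*k*(-3*k - 2)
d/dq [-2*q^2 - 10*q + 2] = -4*q - 10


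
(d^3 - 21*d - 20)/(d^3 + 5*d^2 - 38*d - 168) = (d^2 - 4*d - 5)/(d^2 + d - 42)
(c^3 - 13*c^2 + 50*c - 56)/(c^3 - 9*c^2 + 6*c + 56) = (c - 2)/(c + 2)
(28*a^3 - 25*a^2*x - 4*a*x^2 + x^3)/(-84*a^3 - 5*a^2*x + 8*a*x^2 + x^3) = (7*a^2 - 8*a*x + x^2)/(-21*a^2 + 4*a*x + x^2)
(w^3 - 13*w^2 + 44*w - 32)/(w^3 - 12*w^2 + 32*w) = (w - 1)/w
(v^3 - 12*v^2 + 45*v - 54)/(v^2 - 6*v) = v - 6 + 9/v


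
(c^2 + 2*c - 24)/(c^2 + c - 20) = (c + 6)/(c + 5)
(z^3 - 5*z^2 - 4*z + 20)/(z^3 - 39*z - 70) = (z^2 - 7*z + 10)/(z^2 - 2*z - 35)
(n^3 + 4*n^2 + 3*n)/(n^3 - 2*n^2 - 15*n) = (n + 1)/(n - 5)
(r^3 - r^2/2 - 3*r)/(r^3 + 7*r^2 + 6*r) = (r^2 - r/2 - 3)/(r^2 + 7*r + 6)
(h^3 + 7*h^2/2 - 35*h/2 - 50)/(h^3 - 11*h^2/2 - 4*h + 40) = (h + 5)/(h - 4)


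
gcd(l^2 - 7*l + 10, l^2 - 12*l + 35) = l - 5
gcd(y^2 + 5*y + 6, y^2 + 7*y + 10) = y + 2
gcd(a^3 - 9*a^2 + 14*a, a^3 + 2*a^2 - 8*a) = a^2 - 2*a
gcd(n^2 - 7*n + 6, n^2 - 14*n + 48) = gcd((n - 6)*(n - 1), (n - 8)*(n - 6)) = n - 6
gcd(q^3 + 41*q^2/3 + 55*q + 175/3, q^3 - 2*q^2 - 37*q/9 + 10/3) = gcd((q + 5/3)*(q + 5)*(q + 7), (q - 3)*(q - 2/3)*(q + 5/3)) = q + 5/3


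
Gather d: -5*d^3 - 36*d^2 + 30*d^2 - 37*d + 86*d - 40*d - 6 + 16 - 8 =-5*d^3 - 6*d^2 + 9*d + 2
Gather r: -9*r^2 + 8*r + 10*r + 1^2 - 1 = -9*r^2 + 18*r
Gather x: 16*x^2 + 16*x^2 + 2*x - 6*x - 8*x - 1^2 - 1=32*x^2 - 12*x - 2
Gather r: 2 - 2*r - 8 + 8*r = 6*r - 6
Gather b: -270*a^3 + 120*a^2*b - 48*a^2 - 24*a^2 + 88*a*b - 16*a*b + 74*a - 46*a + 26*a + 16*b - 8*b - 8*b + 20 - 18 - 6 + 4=-270*a^3 - 72*a^2 + 54*a + b*(120*a^2 + 72*a)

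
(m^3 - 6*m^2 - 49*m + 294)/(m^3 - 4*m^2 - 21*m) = (m^2 + m - 42)/(m*(m + 3))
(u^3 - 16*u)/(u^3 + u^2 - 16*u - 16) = u/(u + 1)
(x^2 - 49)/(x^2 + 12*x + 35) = (x - 7)/(x + 5)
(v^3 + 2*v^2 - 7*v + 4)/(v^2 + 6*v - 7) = (v^2 + 3*v - 4)/(v + 7)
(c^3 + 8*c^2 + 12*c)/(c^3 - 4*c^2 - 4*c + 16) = c*(c + 6)/(c^2 - 6*c + 8)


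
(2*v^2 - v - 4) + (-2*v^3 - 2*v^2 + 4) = -2*v^3 - v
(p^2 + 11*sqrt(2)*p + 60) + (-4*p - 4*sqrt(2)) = p^2 - 4*p + 11*sqrt(2)*p - 4*sqrt(2) + 60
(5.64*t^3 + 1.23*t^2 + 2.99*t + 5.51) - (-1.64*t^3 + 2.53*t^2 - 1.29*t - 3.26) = 7.28*t^3 - 1.3*t^2 + 4.28*t + 8.77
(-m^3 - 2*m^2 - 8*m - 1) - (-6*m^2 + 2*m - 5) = -m^3 + 4*m^2 - 10*m + 4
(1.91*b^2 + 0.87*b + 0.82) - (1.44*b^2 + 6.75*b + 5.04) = 0.47*b^2 - 5.88*b - 4.22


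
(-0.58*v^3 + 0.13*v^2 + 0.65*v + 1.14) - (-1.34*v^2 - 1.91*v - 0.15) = -0.58*v^3 + 1.47*v^2 + 2.56*v + 1.29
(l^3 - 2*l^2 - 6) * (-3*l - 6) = -3*l^4 + 12*l^2 + 18*l + 36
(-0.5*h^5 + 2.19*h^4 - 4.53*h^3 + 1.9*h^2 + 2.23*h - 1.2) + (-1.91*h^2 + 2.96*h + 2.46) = -0.5*h^5 + 2.19*h^4 - 4.53*h^3 - 0.01*h^2 + 5.19*h + 1.26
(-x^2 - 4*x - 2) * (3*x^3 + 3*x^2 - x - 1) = -3*x^5 - 15*x^4 - 17*x^3 - x^2 + 6*x + 2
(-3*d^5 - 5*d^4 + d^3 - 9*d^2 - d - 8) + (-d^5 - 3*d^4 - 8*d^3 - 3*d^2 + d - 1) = -4*d^5 - 8*d^4 - 7*d^3 - 12*d^2 - 9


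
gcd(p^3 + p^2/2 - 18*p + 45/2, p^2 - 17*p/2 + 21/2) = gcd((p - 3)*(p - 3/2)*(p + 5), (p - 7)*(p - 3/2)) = p - 3/2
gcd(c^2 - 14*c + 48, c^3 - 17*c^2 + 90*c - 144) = c^2 - 14*c + 48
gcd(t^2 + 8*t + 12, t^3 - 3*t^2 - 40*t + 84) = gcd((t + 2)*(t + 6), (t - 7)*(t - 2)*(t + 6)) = t + 6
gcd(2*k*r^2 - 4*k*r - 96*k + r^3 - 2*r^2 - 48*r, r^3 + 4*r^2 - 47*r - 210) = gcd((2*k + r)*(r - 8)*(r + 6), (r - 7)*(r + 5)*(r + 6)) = r + 6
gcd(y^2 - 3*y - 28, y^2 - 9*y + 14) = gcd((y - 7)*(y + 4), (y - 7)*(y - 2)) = y - 7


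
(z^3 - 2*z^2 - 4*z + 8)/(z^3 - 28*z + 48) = (z^2 - 4)/(z^2 + 2*z - 24)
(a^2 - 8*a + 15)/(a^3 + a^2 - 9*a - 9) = (a - 5)/(a^2 + 4*a + 3)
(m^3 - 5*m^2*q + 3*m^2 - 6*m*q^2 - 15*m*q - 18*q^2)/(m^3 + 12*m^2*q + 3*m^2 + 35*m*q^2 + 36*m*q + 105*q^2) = (m^2 - 5*m*q - 6*q^2)/(m^2 + 12*m*q + 35*q^2)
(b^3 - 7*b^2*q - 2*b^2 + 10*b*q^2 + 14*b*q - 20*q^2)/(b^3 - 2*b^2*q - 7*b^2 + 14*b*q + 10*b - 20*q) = (b - 5*q)/(b - 5)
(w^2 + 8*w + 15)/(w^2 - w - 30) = (w + 3)/(w - 6)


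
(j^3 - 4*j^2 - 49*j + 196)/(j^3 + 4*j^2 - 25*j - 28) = (j - 7)/(j + 1)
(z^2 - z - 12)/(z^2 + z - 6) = (z - 4)/(z - 2)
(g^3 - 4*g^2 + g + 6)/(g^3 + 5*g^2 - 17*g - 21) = (g - 2)/(g + 7)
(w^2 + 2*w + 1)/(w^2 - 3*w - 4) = (w + 1)/(w - 4)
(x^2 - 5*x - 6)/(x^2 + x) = (x - 6)/x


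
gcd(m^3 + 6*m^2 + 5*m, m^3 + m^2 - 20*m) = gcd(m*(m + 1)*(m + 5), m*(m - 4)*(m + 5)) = m^2 + 5*m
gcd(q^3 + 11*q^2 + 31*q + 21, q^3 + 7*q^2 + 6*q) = q + 1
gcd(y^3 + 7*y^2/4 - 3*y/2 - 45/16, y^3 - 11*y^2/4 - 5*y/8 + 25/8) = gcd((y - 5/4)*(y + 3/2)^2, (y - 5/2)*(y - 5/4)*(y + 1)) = y - 5/4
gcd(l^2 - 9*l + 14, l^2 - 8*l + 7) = l - 7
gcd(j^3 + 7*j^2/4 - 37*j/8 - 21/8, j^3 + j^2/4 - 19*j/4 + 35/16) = j - 7/4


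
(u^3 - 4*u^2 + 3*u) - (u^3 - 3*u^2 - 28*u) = -u^2 + 31*u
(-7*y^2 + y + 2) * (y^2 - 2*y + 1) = -7*y^4 + 15*y^3 - 7*y^2 - 3*y + 2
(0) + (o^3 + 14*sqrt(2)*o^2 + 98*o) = o^3 + 14*sqrt(2)*o^2 + 98*o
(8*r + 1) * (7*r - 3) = 56*r^2 - 17*r - 3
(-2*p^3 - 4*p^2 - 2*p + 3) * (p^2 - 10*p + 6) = -2*p^5 + 16*p^4 + 26*p^3 - p^2 - 42*p + 18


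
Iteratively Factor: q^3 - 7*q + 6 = (q - 1)*(q^2 + q - 6) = (q - 1)*(q + 3)*(q - 2)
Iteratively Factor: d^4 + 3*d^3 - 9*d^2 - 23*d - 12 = (d - 3)*(d^3 + 6*d^2 + 9*d + 4) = (d - 3)*(d + 1)*(d^2 + 5*d + 4) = (d - 3)*(d + 1)*(d + 4)*(d + 1)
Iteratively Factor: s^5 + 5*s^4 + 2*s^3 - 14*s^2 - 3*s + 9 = (s + 3)*(s^4 + 2*s^3 - 4*s^2 - 2*s + 3) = (s - 1)*(s + 3)*(s^3 + 3*s^2 - s - 3) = (s - 1)*(s + 3)^2*(s^2 - 1) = (s - 1)*(s + 1)*(s + 3)^2*(s - 1)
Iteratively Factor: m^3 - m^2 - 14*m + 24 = (m + 4)*(m^2 - 5*m + 6) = (m - 2)*(m + 4)*(m - 3)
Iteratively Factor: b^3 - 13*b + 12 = (b + 4)*(b^2 - 4*b + 3) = (b - 1)*(b + 4)*(b - 3)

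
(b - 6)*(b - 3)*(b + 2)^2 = b^4 - 5*b^3 - 14*b^2 + 36*b + 72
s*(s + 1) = s^2 + s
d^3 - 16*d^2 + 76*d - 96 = (d - 8)*(d - 6)*(d - 2)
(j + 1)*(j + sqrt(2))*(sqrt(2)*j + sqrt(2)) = sqrt(2)*j^3 + 2*j^2 + 2*sqrt(2)*j^2 + sqrt(2)*j + 4*j + 2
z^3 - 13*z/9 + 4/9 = (z - 1)*(z - 1/3)*(z + 4/3)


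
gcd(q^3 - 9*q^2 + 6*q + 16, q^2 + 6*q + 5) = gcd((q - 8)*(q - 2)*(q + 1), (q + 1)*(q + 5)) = q + 1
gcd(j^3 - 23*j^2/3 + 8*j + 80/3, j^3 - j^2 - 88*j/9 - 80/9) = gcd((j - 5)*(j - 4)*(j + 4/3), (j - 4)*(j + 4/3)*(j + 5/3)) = j^2 - 8*j/3 - 16/3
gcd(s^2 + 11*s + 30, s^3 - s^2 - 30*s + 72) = s + 6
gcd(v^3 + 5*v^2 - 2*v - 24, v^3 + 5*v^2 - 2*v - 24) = v^3 + 5*v^2 - 2*v - 24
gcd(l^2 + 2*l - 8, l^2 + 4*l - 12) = l - 2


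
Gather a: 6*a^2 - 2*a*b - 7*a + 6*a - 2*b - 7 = 6*a^2 + a*(-2*b - 1) - 2*b - 7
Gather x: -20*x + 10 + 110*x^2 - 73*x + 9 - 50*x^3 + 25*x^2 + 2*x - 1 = -50*x^3 + 135*x^2 - 91*x + 18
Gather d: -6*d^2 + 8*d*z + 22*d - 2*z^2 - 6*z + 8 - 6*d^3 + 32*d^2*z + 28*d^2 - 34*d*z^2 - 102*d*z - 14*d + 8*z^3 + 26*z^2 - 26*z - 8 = -6*d^3 + d^2*(32*z + 22) + d*(-34*z^2 - 94*z + 8) + 8*z^3 + 24*z^2 - 32*z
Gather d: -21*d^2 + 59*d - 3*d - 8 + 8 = -21*d^2 + 56*d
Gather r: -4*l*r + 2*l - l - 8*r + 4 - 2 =l + r*(-4*l - 8) + 2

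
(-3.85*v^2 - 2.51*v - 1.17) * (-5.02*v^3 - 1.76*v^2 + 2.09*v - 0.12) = 19.327*v^5 + 19.3762*v^4 + 2.2445*v^3 - 2.7247*v^2 - 2.1441*v + 0.1404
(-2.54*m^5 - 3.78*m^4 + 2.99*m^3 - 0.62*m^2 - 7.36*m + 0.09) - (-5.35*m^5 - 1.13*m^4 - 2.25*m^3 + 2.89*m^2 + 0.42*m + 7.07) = 2.81*m^5 - 2.65*m^4 + 5.24*m^3 - 3.51*m^2 - 7.78*m - 6.98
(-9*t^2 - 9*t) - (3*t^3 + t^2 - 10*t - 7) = -3*t^3 - 10*t^2 + t + 7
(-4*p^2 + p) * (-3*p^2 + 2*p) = 12*p^4 - 11*p^3 + 2*p^2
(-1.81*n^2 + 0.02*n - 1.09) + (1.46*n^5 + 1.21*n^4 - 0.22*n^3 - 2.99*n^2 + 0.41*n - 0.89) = 1.46*n^5 + 1.21*n^4 - 0.22*n^3 - 4.8*n^2 + 0.43*n - 1.98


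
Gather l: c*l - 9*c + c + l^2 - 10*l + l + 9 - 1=-8*c + l^2 + l*(c - 9) + 8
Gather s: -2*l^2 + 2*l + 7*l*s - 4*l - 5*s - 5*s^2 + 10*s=-2*l^2 - 2*l - 5*s^2 + s*(7*l + 5)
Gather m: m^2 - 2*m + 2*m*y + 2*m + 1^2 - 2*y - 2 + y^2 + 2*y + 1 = m^2 + 2*m*y + y^2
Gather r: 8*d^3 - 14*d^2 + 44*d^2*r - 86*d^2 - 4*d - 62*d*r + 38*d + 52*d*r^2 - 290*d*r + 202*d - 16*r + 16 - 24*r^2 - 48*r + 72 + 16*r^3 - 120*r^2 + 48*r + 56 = 8*d^3 - 100*d^2 + 236*d + 16*r^3 + r^2*(52*d - 144) + r*(44*d^2 - 352*d - 16) + 144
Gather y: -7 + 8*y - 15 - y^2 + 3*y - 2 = -y^2 + 11*y - 24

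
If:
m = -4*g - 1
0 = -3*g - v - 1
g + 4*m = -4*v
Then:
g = -8/27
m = 5/27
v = -1/9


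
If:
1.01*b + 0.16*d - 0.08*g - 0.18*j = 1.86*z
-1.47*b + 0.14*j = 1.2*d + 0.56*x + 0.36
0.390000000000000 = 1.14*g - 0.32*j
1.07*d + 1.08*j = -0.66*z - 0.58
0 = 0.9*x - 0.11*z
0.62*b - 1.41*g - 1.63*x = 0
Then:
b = 2.11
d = -2.72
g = 0.83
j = 1.73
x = 0.09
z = 0.71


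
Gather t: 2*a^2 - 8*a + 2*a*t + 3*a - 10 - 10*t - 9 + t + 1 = 2*a^2 - 5*a + t*(2*a - 9) - 18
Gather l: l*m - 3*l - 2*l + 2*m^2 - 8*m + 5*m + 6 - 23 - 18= l*(m - 5) + 2*m^2 - 3*m - 35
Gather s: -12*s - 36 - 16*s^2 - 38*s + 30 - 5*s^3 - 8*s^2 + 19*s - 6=-5*s^3 - 24*s^2 - 31*s - 12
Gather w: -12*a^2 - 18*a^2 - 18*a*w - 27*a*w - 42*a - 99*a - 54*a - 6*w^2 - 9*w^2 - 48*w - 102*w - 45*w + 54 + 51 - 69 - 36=-30*a^2 - 195*a - 15*w^2 + w*(-45*a - 195)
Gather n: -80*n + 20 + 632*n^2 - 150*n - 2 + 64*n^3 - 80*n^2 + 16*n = 64*n^3 + 552*n^2 - 214*n + 18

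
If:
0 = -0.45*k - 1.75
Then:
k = -3.89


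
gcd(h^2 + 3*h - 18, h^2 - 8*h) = 1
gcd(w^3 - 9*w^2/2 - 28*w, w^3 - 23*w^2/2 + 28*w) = w^2 - 8*w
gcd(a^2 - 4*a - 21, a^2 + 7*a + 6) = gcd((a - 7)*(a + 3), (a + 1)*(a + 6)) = 1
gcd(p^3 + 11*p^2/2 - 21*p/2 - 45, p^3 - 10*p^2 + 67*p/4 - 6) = 1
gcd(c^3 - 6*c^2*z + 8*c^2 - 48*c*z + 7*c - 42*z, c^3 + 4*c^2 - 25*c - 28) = c^2 + 8*c + 7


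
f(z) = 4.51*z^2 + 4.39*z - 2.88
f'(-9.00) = -76.79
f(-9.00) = 322.92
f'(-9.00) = -76.79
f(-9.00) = 322.92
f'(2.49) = 26.85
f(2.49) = 36.01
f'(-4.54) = -36.56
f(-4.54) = 70.15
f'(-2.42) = -17.44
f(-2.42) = 12.91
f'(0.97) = 13.14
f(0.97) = 5.62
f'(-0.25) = 2.14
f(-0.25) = -3.70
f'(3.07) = 32.08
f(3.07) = 53.10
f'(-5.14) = -41.97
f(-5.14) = 93.71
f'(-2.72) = -20.14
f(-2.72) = 18.55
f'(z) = 9.02*z + 4.39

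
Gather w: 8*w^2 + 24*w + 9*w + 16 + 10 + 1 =8*w^2 + 33*w + 27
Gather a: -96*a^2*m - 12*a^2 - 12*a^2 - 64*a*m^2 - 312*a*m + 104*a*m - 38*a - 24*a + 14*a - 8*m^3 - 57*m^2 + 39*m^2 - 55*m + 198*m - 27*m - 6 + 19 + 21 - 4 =a^2*(-96*m - 24) + a*(-64*m^2 - 208*m - 48) - 8*m^3 - 18*m^2 + 116*m + 30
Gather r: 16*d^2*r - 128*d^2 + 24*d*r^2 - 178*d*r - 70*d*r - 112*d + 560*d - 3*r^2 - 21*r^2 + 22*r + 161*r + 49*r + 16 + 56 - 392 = -128*d^2 + 448*d + r^2*(24*d - 24) + r*(16*d^2 - 248*d + 232) - 320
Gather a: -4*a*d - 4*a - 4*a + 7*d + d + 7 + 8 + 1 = a*(-4*d - 8) + 8*d + 16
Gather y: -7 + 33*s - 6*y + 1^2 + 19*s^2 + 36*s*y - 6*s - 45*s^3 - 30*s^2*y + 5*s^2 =-45*s^3 + 24*s^2 + 27*s + y*(-30*s^2 + 36*s - 6) - 6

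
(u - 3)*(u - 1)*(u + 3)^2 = u^4 + 2*u^3 - 12*u^2 - 18*u + 27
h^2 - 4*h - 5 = (h - 5)*(h + 1)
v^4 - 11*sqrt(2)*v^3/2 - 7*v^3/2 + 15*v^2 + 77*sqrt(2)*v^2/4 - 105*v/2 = v*(v - 7/2)*(v - 3*sqrt(2))*(v - 5*sqrt(2)/2)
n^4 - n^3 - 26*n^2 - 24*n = n*(n - 6)*(n + 1)*(n + 4)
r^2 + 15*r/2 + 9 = (r + 3/2)*(r + 6)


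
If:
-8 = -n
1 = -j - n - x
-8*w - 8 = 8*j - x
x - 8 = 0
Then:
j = -17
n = 8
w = 17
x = 8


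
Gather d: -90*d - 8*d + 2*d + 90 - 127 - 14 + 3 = -96*d - 48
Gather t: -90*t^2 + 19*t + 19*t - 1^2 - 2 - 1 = -90*t^2 + 38*t - 4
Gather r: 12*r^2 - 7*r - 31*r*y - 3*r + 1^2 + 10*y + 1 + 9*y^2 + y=12*r^2 + r*(-31*y - 10) + 9*y^2 + 11*y + 2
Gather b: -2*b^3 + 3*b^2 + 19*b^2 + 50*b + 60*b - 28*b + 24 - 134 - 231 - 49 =-2*b^3 + 22*b^2 + 82*b - 390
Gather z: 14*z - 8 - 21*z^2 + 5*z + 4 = -21*z^2 + 19*z - 4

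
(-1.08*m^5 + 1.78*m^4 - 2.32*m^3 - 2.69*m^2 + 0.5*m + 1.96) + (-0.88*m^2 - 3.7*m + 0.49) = -1.08*m^5 + 1.78*m^4 - 2.32*m^3 - 3.57*m^2 - 3.2*m + 2.45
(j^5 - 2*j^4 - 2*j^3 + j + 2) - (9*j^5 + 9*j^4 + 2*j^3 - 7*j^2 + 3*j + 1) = -8*j^5 - 11*j^4 - 4*j^3 + 7*j^2 - 2*j + 1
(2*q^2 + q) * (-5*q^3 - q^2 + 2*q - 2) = -10*q^5 - 7*q^4 + 3*q^3 - 2*q^2 - 2*q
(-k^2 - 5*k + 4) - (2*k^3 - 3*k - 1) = -2*k^3 - k^2 - 2*k + 5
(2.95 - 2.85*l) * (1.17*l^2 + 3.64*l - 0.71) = -3.3345*l^3 - 6.9225*l^2 + 12.7615*l - 2.0945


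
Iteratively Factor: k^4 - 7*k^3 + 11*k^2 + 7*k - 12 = (k - 1)*(k^3 - 6*k^2 + 5*k + 12) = (k - 3)*(k - 1)*(k^2 - 3*k - 4) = (k - 3)*(k - 1)*(k + 1)*(k - 4)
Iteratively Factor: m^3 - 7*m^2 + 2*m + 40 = (m - 5)*(m^2 - 2*m - 8) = (m - 5)*(m - 4)*(m + 2)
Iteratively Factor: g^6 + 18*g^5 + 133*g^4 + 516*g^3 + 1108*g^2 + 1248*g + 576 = (g + 4)*(g^5 + 14*g^4 + 77*g^3 + 208*g^2 + 276*g + 144) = (g + 2)*(g + 4)*(g^4 + 12*g^3 + 53*g^2 + 102*g + 72) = (g + 2)^2*(g + 4)*(g^3 + 10*g^2 + 33*g + 36) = (g + 2)^2*(g + 4)^2*(g^2 + 6*g + 9) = (g + 2)^2*(g + 3)*(g + 4)^2*(g + 3)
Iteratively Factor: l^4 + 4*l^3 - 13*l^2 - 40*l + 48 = (l + 4)*(l^3 - 13*l + 12) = (l + 4)^2*(l^2 - 4*l + 3) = (l - 3)*(l + 4)^2*(l - 1)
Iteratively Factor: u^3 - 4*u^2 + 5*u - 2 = (u - 2)*(u^2 - 2*u + 1) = (u - 2)*(u - 1)*(u - 1)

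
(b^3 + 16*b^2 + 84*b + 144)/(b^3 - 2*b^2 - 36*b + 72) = (b^2 + 10*b + 24)/(b^2 - 8*b + 12)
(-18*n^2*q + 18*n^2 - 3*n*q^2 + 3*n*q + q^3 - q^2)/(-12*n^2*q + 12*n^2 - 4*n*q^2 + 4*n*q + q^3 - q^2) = (3*n + q)/(2*n + q)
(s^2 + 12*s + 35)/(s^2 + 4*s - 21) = (s + 5)/(s - 3)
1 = 1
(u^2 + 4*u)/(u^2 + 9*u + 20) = u/(u + 5)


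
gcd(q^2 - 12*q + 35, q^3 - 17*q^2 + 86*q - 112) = q - 7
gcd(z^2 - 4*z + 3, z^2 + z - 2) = z - 1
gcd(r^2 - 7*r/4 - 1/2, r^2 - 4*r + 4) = r - 2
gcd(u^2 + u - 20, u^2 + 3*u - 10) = u + 5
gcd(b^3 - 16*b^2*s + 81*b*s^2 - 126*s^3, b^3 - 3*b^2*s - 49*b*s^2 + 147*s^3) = b^2 - 10*b*s + 21*s^2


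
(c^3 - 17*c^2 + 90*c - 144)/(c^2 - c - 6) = (c^2 - 14*c + 48)/(c + 2)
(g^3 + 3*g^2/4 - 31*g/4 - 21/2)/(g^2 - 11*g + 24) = (4*g^2 + 15*g + 14)/(4*(g - 8))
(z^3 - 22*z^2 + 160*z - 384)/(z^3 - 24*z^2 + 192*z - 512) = (z - 6)/(z - 8)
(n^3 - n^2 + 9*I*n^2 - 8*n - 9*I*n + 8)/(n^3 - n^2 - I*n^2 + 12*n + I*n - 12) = (n^2 + 9*I*n - 8)/(n^2 - I*n + 12)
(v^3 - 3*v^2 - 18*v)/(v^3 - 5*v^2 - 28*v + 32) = v*(v^2 - 3*v - 18)/(v^3 - 5*v^2 - 28*v + 32)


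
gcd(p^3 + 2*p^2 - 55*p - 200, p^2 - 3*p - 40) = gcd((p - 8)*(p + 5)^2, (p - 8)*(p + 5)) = p^2 - 3*p - 40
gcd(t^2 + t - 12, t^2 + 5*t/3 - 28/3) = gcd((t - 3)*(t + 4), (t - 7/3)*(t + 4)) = t + 4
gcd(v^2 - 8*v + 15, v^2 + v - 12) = v - 3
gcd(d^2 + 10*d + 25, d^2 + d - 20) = d + 5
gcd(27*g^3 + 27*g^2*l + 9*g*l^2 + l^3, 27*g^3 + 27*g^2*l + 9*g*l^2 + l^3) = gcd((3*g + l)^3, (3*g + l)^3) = 27*g^3 + 27*g^2*l + 9*g*l^2 + l^3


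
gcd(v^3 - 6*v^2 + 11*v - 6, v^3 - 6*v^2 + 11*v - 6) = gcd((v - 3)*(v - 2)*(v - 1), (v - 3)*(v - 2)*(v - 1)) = v^3 - 6*v^2 + 11*v - 6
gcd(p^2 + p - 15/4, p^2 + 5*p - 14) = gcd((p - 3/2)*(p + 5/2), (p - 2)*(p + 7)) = 1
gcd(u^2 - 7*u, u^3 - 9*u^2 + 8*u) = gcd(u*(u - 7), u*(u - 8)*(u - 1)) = u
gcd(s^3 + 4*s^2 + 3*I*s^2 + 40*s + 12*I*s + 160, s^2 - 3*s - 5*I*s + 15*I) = s - 5*I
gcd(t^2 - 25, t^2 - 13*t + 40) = t - 5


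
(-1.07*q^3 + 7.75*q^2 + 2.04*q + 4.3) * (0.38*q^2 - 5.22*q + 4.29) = -0.4066*q^5 + 8.5304*q^4 - 44.2701*q^3 + 24.2327*q^2 - 13.6944*q + 18.447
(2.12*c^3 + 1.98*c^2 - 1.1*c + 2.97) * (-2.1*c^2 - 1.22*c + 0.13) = -4.452*c^5 - 6.7444*c^4 + 0.17*c^3 - 4.6376*c^2 - 3.7664*c + 0.3861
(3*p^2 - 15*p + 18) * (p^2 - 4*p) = 3*p^4 - 27*p^3 + 78*p^2 - 72*p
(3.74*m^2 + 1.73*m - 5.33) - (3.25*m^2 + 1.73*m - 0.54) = 0.49*m^2 - 4.79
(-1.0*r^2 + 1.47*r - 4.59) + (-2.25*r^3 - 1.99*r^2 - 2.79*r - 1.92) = -2.25*r^3 - 2.99*r^2 - 1.32*r - 6.51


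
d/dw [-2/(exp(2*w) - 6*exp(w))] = 4*(exp(w) - 3)*exp(-w)/(exp(w) - 6)^2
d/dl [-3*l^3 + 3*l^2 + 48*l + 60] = -9*l^2 + 6*l + 48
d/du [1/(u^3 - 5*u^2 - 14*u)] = (-3*u^2 + 10*u + 14)/(u^2*(-u^2 + 5*u + 14)^2)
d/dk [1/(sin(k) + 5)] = -cos(k)/(sin(k) + 5)^2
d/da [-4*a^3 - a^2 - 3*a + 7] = -12*a^2 - 2*a - 3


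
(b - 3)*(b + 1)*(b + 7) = b^3 + 5*b^2 - 17*b - 21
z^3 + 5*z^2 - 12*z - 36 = (z - 3)*(z + 2)*(z + 6)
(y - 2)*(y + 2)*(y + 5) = y^3 + 5*y^2 - 4*y - 20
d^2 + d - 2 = (d - 1)*(d + 2)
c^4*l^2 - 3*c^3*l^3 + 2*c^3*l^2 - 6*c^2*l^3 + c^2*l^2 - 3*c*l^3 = c*(c - 3*l)*(c*l + l)^2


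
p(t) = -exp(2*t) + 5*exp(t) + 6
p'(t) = -2*exp(2*t) + 5*exp(t)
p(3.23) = -506.66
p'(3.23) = -1151.72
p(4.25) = -4558.24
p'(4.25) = -9479.01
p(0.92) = 12.25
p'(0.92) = -0.05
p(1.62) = 5.73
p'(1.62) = -25.80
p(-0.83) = 7.99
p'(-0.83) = 1.80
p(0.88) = 12.24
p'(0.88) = 0.43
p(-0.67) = 8.30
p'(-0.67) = 2.03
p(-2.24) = 6.52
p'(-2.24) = 0.51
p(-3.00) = 6.25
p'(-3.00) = 0.24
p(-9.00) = 6.00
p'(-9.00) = 0.00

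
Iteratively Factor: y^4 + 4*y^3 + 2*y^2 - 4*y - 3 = (y + 3)*(y^3 + y^2 - y - 1) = (y + 1)*(y + 3)*(y^2 - 1) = (y - 1)*(y + 1)*(y + 3)*(y + 1)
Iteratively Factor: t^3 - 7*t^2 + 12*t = (t)*(t^2 - 7*t + 12) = t*(t - 3)*(t - 4)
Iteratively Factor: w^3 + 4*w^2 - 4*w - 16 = (w + 2)*(w^2 + 2*w - 8) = (w - 2)*(w + 2)*(w + 4)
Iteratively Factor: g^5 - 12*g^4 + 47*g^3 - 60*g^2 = (g - 3)*(g^4 - 9*g^3 + 20*g^2) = g*(g - 3)*(g^3 - 9*g^2 + 20*g) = g*(g - 4)*(g - 3)*(g^2 - 5*g) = g^2*(g - 4)*(g - 3)*(g - 5)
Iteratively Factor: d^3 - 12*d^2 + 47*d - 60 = (d - 5)*(d^2 - 7*d + 12) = (d - 5)*(d - 3)*(d - 4)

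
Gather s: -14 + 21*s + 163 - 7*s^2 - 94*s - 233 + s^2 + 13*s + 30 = -6*s^2 - 60*s - 54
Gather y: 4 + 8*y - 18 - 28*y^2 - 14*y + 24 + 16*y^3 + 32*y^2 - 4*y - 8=16*y^3 + 4*y^2 - 10*y + 2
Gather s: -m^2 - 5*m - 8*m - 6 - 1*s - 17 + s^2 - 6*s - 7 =-m^2 - 13*m + s^2 - 7*s - 30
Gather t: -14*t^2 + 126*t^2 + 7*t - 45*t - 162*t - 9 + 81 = 112*t^2 - 200*t + 72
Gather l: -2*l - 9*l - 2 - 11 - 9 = -11*l - 22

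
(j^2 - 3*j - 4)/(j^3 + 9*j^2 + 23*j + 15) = (j - 4)/(j^2 + 8*j + 15)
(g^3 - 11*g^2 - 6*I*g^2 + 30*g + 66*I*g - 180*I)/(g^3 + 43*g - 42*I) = (g^2 - 11*g + 30)/(g^2 + 6*I*g + 7)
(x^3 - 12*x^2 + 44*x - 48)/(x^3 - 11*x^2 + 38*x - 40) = (x - 6)/(x - 5)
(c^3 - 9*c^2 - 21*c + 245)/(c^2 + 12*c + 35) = (c^2 - 14*c + 49)/(c + 7)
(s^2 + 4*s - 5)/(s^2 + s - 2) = (s + 5)/(s + 2)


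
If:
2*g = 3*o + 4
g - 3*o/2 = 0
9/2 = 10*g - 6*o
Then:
No Solution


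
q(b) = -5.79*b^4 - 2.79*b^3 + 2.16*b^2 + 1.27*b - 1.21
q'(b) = -23.16*b^3 - 8.37*b^2 + 4.32*b + 1.27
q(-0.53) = -1.32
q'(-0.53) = 0.08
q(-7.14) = -13932.36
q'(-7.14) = 7973.83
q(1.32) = -19.77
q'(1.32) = -60.88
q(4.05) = -1703.73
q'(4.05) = -1657.04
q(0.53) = -0.80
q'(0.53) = -2.24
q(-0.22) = -1.37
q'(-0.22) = 0.16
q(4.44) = -2447.34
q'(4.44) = -2171.71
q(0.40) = -0.68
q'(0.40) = 0.18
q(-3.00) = -379.24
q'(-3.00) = 538.30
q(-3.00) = -379.24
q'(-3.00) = 538.30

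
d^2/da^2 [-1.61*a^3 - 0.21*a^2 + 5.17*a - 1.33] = -9.66*a - 0.42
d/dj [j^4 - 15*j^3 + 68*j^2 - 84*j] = 4*j^3 - 45*j^2 + 136*j - 84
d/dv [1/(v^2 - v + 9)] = (1 - 2*v)/(v^2 - v + 9)^2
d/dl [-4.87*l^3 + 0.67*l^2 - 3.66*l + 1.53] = -14.61*l^2 + 1.34*l - 3.66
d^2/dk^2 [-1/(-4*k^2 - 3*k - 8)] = 2*(-16*k^2 - 12*k + (8*k + 3)^2 - 32)/(4*k^2 + 3*k + 8)^3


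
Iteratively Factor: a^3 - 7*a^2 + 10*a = (a)*(a^2 - 7*a + 10) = a*(a - 5)*(a - 2)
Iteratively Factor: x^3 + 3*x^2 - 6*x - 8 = (x + 1)*(x^2 + 2*x - 8) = (x - 2)*(x + 1)*(x + 4)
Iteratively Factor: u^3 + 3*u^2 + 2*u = (u)*(u^2 + 3*u + 2) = u*(u + 1)*(u + 2)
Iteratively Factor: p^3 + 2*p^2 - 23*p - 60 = (p + 3)*(p^2 - p - 20) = (p - 5)*(p + 3)*(p + 4)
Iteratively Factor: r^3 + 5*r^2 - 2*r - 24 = (r + 4)*(r^2 + r - 6) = (r + 3)*(r + 4)*(r - 2)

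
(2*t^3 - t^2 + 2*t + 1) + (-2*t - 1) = 2*t^3 - t^2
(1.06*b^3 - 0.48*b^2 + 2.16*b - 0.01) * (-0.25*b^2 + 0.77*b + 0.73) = -0.265*b^5 + 0.9362*b^4 - 0.1358*b^3 + 1.3153*b^2 + 1.5691*b - 0.0073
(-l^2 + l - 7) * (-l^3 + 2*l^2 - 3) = l^5 - 3*l^4 + 9*l^3 - 11*l^2 - 3*l + 21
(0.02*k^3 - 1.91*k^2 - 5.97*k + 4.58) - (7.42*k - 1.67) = 0.02*k^3 - 1.91*k^2 - 13.39*k + 6.25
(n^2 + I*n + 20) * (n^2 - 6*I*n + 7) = n^4 - 5*I*n^3 + 33*n^2 - 113*I*n + 140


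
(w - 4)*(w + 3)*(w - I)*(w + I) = w^4 - w^3 - 11*w^2 - w - 12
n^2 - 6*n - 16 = (n - 8)*(n + 2)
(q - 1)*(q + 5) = q^2 + 4*q - 5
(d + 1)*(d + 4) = d^2 + 5*d + 4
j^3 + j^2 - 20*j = j*(j - 4)*(j + 5)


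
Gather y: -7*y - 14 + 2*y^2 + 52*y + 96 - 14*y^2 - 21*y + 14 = -12*y^2 + 24*y + 96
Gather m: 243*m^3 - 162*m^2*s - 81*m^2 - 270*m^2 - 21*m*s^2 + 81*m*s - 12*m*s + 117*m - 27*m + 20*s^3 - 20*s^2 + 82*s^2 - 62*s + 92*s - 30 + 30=243*m^3 + m^2*(-162*s - 351) + m*(-21*s^2 + 69*s + 90) + 20*s^3 + 62*s^2 + 30*s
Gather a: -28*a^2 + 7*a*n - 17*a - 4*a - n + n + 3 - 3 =-28*a^2 + a*(7*n - 21)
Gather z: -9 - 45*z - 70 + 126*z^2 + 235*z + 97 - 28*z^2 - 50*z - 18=98*z^2 + 140*z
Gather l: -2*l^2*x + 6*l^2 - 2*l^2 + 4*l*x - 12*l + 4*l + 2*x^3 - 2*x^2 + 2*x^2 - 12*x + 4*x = l^2*(4 - 2*x) + l*(4*x - 8) + 2*x^3 - 8*x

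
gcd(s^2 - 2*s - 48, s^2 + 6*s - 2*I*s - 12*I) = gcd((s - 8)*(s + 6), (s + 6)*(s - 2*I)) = s + 6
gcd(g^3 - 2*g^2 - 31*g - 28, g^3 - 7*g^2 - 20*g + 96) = g + 4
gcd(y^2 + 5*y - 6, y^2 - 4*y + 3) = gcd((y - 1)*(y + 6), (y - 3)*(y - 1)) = y - 1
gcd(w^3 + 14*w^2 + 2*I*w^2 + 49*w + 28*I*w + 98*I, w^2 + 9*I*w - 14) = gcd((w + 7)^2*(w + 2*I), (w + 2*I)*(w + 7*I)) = w + 2*I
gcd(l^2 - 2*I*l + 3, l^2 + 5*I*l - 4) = l + I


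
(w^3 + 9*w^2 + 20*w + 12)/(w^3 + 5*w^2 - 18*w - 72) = (w^2 + 3*w + 2)/(w^2 - w - 12)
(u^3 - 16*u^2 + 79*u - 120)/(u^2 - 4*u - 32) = (u^2 - 8*u + 15)/(u + 4)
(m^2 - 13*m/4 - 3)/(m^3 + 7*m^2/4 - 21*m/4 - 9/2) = (m - 4)/(m^2 + m - 6)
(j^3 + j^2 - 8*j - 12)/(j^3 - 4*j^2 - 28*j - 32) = (j - 3)/(j - 8)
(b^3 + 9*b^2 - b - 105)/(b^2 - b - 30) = (b^2 + 4*b - 21)/(b - 6)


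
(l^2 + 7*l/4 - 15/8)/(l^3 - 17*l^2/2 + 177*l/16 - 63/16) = 2*(2*l + 5)/(4*l^2 - 31*l + 21)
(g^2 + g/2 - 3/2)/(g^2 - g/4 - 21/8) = 4*(g - 1)/(4*g - 7)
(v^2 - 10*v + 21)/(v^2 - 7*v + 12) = (v - 7)/(v - 4)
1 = 1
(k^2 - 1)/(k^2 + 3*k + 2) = (k - 1)/(k + 2)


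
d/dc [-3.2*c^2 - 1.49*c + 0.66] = -6.4*c - 1.49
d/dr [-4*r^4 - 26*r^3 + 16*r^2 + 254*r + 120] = -16*r^3 - 78*r^2 + 32*r + 254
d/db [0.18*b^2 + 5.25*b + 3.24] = 0.36*b + 5.25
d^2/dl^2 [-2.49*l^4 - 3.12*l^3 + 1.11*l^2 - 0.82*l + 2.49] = -29.88*l^2 - 18.72*l + 2.22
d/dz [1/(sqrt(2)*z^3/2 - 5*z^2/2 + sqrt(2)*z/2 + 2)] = 2*(-3*sqrt(2)*z^2 + 10*z - sqrt(2))/(sqrt(2)*z^3 - 5*z^2 + sqrt(2)*z + 4)^2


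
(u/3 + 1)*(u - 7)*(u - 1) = u^3/3 - 5*u^2/3 - 17*u/3 + 7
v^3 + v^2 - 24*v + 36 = (v - 3)*(v - 2)*(v + 6)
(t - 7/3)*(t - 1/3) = t^2 - 8*t/3 + 7/9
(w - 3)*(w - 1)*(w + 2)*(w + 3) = w^4 + w^3 - 11*w^2 - 9*w + 18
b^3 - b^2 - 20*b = b*(b - 5)*(b + 4)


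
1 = 1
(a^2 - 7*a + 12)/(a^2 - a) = (a^2 - 7*a + 12)/(a*(a - 1))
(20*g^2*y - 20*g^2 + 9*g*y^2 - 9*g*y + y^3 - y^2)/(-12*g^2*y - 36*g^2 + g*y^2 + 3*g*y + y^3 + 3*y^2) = (5*g*y - 5*g + y^2 - y)/(-3*g*y - 9*g + y^2 + 3*y)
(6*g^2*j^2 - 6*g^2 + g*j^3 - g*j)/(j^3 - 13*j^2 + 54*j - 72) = g*(6*g*j^2 - 6*g + j^3 - j)/(j^3 - 13*j^2 + 54*j - 72)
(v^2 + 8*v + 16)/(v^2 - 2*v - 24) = (v + 4)/(v - 6)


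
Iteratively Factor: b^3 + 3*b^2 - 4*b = (b - 1)*(b^2 + 4*b) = b*(b - 1)*(b + 4)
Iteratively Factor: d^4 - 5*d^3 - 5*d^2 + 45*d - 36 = (d - 4)*(d^3 - d^2 - 9*d + 9) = (d - 4)*(d - 3)*(d^2 + 2*d - 3) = (d - 4)*(d - 3)*(d - 1)*(d + 3)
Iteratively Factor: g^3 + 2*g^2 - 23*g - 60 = (g - 5)*(g^2 + 7*g + 12) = (g - 5)*(g + 3)*(g + 4)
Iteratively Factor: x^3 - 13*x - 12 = (x - 4)*(x^2 + 4*x + 3) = (x - 4)*(x + 1)*(x + 3)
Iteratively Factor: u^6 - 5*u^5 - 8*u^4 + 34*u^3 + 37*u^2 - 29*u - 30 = (u + 2)*(u^5 - 7*u^4 + 6*u^3 + 22*u^2 - 7*u - 15) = (u - 1)*(u + 2)*(u^4 - 6*u^3 + 22*u + 15) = (u - 3)*(u - 1)*(u + 2)*(u^3 - 3*u^2 - 9*u - 5) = (u - 3)*(u - 1)*(u + 1)*(u + 2)*(u^2 - 4*u - 5) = (u - 5)*(u - 3)*(u - 1)*(u + 1)*(u + 2)*(u + 1)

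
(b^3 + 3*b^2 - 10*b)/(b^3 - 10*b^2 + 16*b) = (b + 5)/(b - 8)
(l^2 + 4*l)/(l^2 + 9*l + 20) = l/(l + 5)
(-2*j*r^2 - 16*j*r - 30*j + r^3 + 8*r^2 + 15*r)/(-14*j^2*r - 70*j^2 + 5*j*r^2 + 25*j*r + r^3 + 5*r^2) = (r + 3)/(7*j + r)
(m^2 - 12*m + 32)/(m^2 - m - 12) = (m - 8)/(m + 3)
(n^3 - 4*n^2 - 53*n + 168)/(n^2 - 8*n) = n + 4 - 21/n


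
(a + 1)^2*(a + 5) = a^3 + 7*a^2 + 11*a + 5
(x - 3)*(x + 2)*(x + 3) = x^3 + 2*x^2 - 9*x - 18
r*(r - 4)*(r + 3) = r^3 - r^2 - 12*r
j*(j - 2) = j^2 - 2*j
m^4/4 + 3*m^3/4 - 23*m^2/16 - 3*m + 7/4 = (m/4 + 1/2)*(m - 2)*(m - 1/2)*(m + 7/2)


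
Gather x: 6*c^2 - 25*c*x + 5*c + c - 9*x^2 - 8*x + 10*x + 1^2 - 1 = 6*c^2 + 6*c - 9*x^2 + x*(2 - 25*c)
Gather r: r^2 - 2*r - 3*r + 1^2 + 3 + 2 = r^2 - 5*r + 6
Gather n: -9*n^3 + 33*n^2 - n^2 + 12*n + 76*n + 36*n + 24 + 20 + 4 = -9*n^3 + 32*n^2 + 124*n + 48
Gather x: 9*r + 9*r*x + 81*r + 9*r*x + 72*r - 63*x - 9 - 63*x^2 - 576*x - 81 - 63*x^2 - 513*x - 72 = 162*r - 126*x^2 + x*(18*r - 1152) - 162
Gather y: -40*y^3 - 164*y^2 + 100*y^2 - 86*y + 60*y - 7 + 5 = -40*y^3 - 64*y^2 - 26*y - 2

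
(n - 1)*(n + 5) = n^2 + 4*n - 5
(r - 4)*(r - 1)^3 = r^4 - 7*r^3 + 15*r^2 - 13*r + 4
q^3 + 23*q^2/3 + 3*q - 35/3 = (q - 1)*(q + 5/3)*(q + 7)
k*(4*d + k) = 4*d*k + k^2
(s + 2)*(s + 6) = s^2 + 8*s + 12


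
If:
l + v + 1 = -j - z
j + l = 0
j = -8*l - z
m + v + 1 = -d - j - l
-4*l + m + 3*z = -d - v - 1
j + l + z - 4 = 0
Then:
No Solution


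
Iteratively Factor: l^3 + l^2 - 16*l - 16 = (l + 4)*(l^2 - 3*l - 4) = (l - 4)*(l + 4)*(l + 1)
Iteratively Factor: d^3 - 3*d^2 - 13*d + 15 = (d - 1)*(d^2 - 2*d - 15) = (d - 1)*(d + 3)*(d - 5)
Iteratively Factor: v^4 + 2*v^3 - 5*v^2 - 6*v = (v)*(v^3 + 2*v^2 - 5*v - 6) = v*(v + 1)*(v^2 + v - 6) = v*(v + 1)*(v + 3)*(v - 2)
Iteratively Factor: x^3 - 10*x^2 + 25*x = (x)*(x^2 - 10*x + 25) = x*(x - 5)*(x - 5)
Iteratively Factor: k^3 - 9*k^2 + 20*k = (k)*(k^2 - 9*k + 20) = k*(k - 4)*(k - 5)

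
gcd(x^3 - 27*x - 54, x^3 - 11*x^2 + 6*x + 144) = x^2 - 3*x - 18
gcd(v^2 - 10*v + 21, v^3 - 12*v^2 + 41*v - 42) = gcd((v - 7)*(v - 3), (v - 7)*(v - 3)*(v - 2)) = v^2 - 10*v + 21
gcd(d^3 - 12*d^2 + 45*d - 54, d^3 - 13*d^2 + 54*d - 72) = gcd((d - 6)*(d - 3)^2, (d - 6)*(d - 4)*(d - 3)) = d^2 - 9*d + 18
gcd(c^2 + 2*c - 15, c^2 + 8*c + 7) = 1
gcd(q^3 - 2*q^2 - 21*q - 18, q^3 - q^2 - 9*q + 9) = q + 3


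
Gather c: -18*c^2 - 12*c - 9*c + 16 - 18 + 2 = -18*c^2 - 21*c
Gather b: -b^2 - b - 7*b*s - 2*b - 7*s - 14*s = -b^2 + b*(-7*s - 3) - 21*s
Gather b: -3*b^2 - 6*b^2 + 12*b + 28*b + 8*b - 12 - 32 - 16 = -9*b^2 + 48*b - 60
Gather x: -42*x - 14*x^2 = -14*x^2 - 42*x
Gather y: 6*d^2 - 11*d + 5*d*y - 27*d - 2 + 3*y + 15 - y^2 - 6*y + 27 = 6*d^2 - 38*d - y^2 + y*(5*d - 3) + 40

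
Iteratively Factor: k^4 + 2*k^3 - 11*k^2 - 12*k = (k - 3)*(k^3 + 5*k^2 + 4*k) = k*(k - 3)*(k^2 + 5*k + 4) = k*(k - 3)*(k + 4)*(k + 1)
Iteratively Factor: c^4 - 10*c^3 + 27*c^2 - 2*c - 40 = (c - 2)*(c^3 - 8*c^2 + 11*c + 20) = (c - 2)*(c + 1)*(c^2 - 9*c + 20) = (c - 4)*(c - 2)*(c + 1)*(c - 5)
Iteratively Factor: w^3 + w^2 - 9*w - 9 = (w + 3)*(w^2 - 2*w - 3) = (w - 3)*(w + 3)*(w + 1)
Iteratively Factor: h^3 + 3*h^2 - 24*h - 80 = (h + 4)*(h^2 - h - 20) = (h + 4)^2*(h - 5)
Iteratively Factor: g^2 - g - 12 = (g - 4)*(g + 3)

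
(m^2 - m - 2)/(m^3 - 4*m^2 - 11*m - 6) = (m - 2)/(m^2 - 5*m - 6)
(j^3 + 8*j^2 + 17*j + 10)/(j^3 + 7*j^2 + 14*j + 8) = (j + 5)/(j + 4)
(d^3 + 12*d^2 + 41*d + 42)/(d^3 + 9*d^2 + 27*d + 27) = (d^2 + 9*d + 14)/(d^2 + 6*d + 9)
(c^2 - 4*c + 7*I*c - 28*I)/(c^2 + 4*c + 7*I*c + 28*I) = (c - 4)/(c + 4)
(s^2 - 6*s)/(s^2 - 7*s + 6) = s/(s - 1)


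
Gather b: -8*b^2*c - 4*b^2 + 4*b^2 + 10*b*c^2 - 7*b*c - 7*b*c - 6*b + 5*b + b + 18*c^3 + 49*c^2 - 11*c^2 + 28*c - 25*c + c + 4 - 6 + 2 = -8*b^2*c + b*(10*c^2 - 14*c) + 18*c^3 + 38*c^2 + 4*c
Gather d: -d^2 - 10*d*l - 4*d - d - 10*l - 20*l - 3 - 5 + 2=-d^2 + d*(-10*l - 5) - 30*l - 6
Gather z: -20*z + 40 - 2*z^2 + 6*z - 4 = -2*z^2 - 14*z + 36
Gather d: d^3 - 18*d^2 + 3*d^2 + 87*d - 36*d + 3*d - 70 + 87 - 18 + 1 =d^3 - 15*d^2 + 54*d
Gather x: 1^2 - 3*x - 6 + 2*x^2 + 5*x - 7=2*x^2 + 2*x - 12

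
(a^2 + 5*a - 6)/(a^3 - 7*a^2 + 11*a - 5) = (a + 6)/(a^2 - 6*a + 5)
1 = 1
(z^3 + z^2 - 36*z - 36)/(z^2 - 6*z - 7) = (z^2 - 36)/(z - 7)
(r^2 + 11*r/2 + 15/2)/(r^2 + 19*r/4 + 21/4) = 2*(2*r + 5)/(4*r + 7)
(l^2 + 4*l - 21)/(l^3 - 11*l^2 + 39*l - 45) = (l + 7)/(l^2 - 8*l + 15)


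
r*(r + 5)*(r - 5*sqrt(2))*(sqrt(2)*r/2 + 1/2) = sqrt(2)*r^4/2 - 9*r^3/2 + 5*sqrt(2)*r^3/2 - 45*r^2/2 - 5*sqrt(2)*r^2/2 - 25*sqrt(2)*r/2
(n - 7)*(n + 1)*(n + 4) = n^3 - 2*n^2 - 31*n - 28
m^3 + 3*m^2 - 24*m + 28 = (m - 2)^2*(m + 7)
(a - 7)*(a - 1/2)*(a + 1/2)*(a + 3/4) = a^4 - 25*a^3/4 - 11*a^2/2 + 25*a/16 + 21/16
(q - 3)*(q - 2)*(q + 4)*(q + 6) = q^4 + 5*q^3 - 20*q^2 - 60*q + 144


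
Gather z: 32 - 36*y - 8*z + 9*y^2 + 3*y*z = 9*y^2 - 36*y + z*(3*y - 8) + 32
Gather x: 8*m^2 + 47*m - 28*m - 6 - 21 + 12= 8*m^2 + 19*m - 15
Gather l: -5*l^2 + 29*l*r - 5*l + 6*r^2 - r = -5*l^2 + l*(29*r - 5) + 6*r^2 - r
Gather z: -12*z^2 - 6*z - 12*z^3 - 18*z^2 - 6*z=-12*z^3 - 30*z^2 - 12*z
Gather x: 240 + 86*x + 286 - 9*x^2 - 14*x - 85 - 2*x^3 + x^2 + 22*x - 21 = -2*x^3 - 8*x^2 + 94*x + 420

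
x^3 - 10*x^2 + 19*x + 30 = (x - 6)*(x - 5)*(x + 1)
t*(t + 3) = t^2 + 3*t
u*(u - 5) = u^2 - 5*u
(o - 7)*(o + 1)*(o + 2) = o^3 - 4*o^2 - 19*o - 14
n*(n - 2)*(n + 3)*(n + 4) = n^4 + 5*n^3 - 2*n^2 - 24*n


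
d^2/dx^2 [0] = 0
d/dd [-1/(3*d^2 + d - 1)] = (6*d + 1)/(3*d^2 + d - 1)^2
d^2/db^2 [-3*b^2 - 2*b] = -6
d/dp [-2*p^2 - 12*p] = -4*p - 12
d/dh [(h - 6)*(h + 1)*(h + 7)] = 3*h^2 + 4*h - 41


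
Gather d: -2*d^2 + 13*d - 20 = -2*d^2 + 13*d - 20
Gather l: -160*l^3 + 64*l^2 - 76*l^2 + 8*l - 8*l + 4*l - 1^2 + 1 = -160*l^3 - 12*l^2 + 4*l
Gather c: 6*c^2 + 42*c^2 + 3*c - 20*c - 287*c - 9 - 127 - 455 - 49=48*c^2 - 304*c - 640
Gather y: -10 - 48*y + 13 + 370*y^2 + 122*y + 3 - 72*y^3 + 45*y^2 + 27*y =-72*y^3 + 415*y^2 + 101*y + 6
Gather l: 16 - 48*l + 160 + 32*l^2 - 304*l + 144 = 32*l^2 - 352*l + 320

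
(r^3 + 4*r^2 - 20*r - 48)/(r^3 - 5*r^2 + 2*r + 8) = (r^2 + 8*r + 12)/(r^2 - r - 2)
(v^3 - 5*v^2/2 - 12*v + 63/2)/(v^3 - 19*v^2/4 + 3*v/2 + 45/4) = 2*(2*v + 7)/(4*v + 5)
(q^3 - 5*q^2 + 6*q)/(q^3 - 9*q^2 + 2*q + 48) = q*(q - 2)/(q^2 - 6*q - 16)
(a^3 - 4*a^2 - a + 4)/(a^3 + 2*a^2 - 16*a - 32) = (a^2 - 1)/(a^2 + 6*a + 8)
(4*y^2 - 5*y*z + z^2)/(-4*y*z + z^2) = (-y + z)/z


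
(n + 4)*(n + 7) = n^2 + 11*n + 28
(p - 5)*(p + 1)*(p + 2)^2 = p^4 - 17*p^2 - 36*p - 20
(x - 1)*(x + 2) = x^2 + x - 2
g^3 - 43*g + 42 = (g - 6)*(g - 1)*(g + 7)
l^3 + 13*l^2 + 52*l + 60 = (l + 2)*(l + 5)*(l + 6)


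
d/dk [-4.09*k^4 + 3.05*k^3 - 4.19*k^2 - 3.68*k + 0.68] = -16.36*k^3 + 9.15*k^2 - 8.38*k - 3.68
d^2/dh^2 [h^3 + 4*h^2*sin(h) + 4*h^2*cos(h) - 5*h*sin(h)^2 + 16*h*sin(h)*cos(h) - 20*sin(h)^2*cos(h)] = -4*sqrt(2)*h^2*sin(h + pi/4) - 32*h*sin(2*h) - 10*h*cos(2*h) + 16*sqrt(2)*h*cos(h + pi/4) + 6*h + 8*sin(h) - 10*sin(2*h) + 13*cos(h) + 32*cos(2*h) - 45*cos(3*h)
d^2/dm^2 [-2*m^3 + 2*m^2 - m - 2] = 4 - 12*m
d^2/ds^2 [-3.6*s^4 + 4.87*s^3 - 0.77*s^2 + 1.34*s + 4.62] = -43.2*s^2 + 29.22*s - 1.54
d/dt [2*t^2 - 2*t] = 4*t - 2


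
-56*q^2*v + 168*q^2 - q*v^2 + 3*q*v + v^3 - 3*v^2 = (-8*q + v)*(7*q + v)*(v - 3)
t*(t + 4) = t^2 + 4*t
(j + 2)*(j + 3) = j^2 + 5*j + 6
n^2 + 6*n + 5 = (n + 1)*(n + 5)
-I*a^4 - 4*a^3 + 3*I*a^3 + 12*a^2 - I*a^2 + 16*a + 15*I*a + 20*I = (a - 4)*(a - 5*I)*(a + I)*(-I*a - I)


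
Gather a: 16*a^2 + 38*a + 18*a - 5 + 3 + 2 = 16*a^2 + 56*a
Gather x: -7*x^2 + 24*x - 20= -7*x^2 + 24*x - 20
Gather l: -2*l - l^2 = -l^2 - 2*l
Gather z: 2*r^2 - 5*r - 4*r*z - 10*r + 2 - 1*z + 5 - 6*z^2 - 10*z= 2*r^2 - 15*r - 6*z^2 + z*(-4*r - 11) + 7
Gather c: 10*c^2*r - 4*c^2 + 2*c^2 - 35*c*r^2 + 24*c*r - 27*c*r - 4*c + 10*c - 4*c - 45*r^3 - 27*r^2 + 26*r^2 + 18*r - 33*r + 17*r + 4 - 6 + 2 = c^2*(10*r - 2) + c*(-35*r^2 - 3*r + 2) - 45*r^3 - r^2 + 2*r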